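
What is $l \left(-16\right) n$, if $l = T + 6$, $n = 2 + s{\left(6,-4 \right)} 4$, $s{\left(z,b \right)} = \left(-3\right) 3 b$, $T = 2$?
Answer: $-18688$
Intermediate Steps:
$s{\left(z,b \right)} = - 9 b$
$n = 146$ ($n = 2 + \left(-9\right) \left(-4\right) 4 = 2 + 36 \cdot 4 = 2 + 144 = 146$)
$l = 8$ ($l = 2 + 6 = 8$)
$l \left(-16\right) n = 8 \left(-16\right) 146 = \left(-128\right) 146 = -18688$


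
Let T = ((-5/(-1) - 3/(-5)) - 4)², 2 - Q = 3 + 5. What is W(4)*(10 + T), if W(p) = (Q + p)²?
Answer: 1256/25 ≈ 50.240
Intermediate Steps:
Q = -6 (Q = 2 - (3 + 5) = 2 - 1*8 = 2 - 8 = -6)
T = 64/25 (T = ((-5*(-1) - 3*(-⅕)) - 4)² = ((5 + ⅗) - 4)² = (28/5 - 4)² = (8/5)² = 64/25 ≈ 2.5600)
W(p) = (-6 + p)²
W(4)*(10 + T) = (-6 + 4)²*(10 + 64/25) = (-2)²*(314/25) = 4*(314/25) = 1256/25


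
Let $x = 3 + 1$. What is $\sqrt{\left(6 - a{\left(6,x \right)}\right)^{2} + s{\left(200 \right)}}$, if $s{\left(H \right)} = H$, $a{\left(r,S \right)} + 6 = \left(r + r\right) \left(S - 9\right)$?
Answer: $2 \sqrt{1346} \approx 73.376$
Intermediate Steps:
$x = 4$
$a{\left(r,S \right)} = -6 + 2 r \left(-9 + S\right)$ ($a{\left(r,S \right)} = -6 + \left(r + r\right) \left(S - 9\right) = -6 + 2 r \left(-9 + S\right)$)
$\sqrt{\left(6 - a{\left(6,x \right)}\right)^{2} + s{\left(200 \right)}} = \sqrt{\left(6 - \left(-6 - 108 + 2 \cdot 4 \cdot 6\right)\right)^{2} + 200} = \sqrt{\left(6 - \left(-6 - 108 + 48\right)\right)^{2} + 200} = \sqrt{\left(6 - -66\right)^{2} + 200} = \sqrt{\left(6 + 66\right)^{2} + 200} = \sqrt{72^{2} + 200} = \sqrt{5184 + 200} = \sqrt{5384} = 2 \sqrt{1346}$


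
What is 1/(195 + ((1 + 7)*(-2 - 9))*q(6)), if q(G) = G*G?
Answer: -1/2973 ≈ -0.00033636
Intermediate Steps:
q(G) = G²
1/(195 + ((1 + 7)*(-2 - 9))*q(6)) = 1/(195 + ((1 + 7)*(-2 - 9))*6²) = 1/(195 + (8*(-11))*36) = 1/(195 - 88*36) = 1/(195 - 3168) = 1/(-2973) = -1/2973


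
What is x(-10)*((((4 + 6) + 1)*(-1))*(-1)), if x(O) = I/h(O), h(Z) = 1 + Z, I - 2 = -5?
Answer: 11/3 ≈ 3.6667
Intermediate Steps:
I = -3 (I = 2 - 5 = -3)
x(O) = -3/(1 + O)
x(-10)*((((4 + 6) + 1)*(-1))*(-1)) = (-3/(1 - 10))*((((4 + 6) + 1)*(-1))*(-1)) = (-3/(-9))*(((10 + 1)*(-1))*(-1)) = (-3*(-⅑))*((11*(-1))*(-1)) = (-11*(-1))/3 = (⅓)*11 = 11/3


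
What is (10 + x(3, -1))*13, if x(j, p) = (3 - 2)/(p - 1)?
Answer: 247/2 ≈ 123.50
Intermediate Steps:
x(j, p) = 1/(-1 + p)
(10 + x(3, -1))*13 = (10 + 1/(-1 - 1))*13 = (10 + 1/(-2))*13 = (10 - 1/2)*13 = (19/2)*13 = 247/2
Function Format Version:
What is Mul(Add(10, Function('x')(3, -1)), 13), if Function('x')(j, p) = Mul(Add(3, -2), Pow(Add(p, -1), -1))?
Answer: Rational(247, 2) ≈ 123.50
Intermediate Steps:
Function('x')(j, p) = Pow(Add(-1, p), -1) (Function('x')(j, p) = Mul(1, Pow(Add(-1, p), -1)) = Pow(Add(-1, p), -1))
Mul(Add(10, Function('x')(3, -1)), 13) = Mul(Add(10, Pow(Add(-1, -1), -1)), 13) = Mul(Add(10, Pow(-2, -1)), 13) = Mul(Add(10, Rational(-1, 2)), 13) = Mul(Rational(19, 2), 13) = Rational(247, 2)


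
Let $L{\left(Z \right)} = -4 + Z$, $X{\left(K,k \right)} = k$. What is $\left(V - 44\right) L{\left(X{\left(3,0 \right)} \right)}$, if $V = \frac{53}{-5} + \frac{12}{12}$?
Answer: $\frac{1072}{5} \approx 214.4$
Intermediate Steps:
$V = - \frac{48}{5}$ ($V = 53 \left(- \frac{1}{5}\right) + 12 \cdot \frac{1}{12} = - \frac{53}{5} + 1 = - \frac{48}{5} \approx -9.6$)
$\left(V - 44\right) L{\left(X{\left(3,0 \right)} \right)} = \left(- \frac{48}{5} - 44\right) \left(-4 + 0\right) = \left(- \frac{268}{5}\right) \left(-4\right) = \frac{1072}{5}$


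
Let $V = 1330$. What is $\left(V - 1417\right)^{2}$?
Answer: $7569$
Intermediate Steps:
$\left(V - 1417\right)^{2} = \left(1330 - 1417\right)^{2} = \left(-87\right)^{2} = 7569$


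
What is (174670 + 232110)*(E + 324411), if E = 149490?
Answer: 192773448780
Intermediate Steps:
(174670 + 232110)*(E + 324411) = (174670 + 232110)*(149490 + 324411) = 406780*473901 = 192773448780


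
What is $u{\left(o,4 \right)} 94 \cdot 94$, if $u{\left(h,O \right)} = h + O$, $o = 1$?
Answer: $44180$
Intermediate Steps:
$u{\left(h,O \right)} = O + h$
$u{\left(o,4 \right)} 94 \cdot 94 = \left(4 + 1\right) 94 \cdot 94 = 5 \cdot 94 \cdot 94 = 470 \cdot 94 = 44180$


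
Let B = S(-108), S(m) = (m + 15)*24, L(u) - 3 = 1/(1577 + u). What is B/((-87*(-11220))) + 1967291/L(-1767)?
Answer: 10135188103072/15428435 ≈ 6.5692e+5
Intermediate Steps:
L(u) = 3 + 1/(1577 + u)
S(m) = 360 + 24*m (S(m) = (15 + m)*24 = 360 + 24*m)
B = -2232 (B = 360 + 24*(-108) = 360 - 2592 = -2232)
B/((-87*(-11220))) + 1967291/L(-1767) = -2232/((-87*(-11220))) + 1967291/(((4732 + 3*(-1767))/(1577 - 1767))) = -2232/976140 + 1967291/(((4732 - 5301)/(-190))) = -2232*1/976140 + 1967291/((-1/190*(-569))) = -62/27115 + 1967291/(569/190) = -62/27115 + 1967291*(190/569) = -62/27115 + 373785290/569 = 10135188103072/15428435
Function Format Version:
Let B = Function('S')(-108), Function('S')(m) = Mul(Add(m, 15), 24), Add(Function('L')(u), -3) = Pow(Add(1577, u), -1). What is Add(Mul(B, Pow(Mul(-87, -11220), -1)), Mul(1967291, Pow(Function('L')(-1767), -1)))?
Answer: Rational(10135188103072, 15428435) ≈ 6.5692e+5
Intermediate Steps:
Function('L')(u) = Add(3, Pow(Add(1577, u), -1))
Function('S')(m) = Add(360, Mul(24, m)) (Function('S')(m) = Mul(Add(15, m), 24) = Add(360, Mul(24, m)))
B = -2232 (B = Add(360, Mul(24, -108)) = Add(360, -2592) = -2232)
Add(Mul(B, Pow(Mul(-87, -11220), -1)), Mul(1967291, Pow(Function('L')(-1767), -1))) = Add(Mul(-2232, Pow(Mul(-87, -11220), -1)), Mul(1967291, Pow(Mul(Pow(Add(1577, -1767), -1), Add(4732, Mul(3, -1767))), -1))) = Add(Mul(-2232, Pow(976140, -1)), Mul(1967291, Pow(Mul(Pow(-190, -1), Add(4732, -5301)), -1))) = Add(Mul(-2232, Rational(1, 976140)), Mul(1967291, Pow(Mul(Rational(-1, 190), -569), -1))) = Add(Rational(-62, 27115), Mul(1967291, Pow(Rational(569, 190), -1))) = Add(Rational(-62, 27115), Mul(1967291, Rational(190, 569))) = Add(Rational(-62, 27115), Rational(373785290, 569)) = Rational(10135188103072, 15428435)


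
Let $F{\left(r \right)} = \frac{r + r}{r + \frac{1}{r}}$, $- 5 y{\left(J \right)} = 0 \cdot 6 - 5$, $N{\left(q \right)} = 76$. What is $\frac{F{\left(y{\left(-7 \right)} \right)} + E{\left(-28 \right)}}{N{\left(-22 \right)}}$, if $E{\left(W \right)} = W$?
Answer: $- \frac{27}{76} \approx -0.35526$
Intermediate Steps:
$y{\left(J \right)} = 1$ ($y{\left(J \right)} = - \frac{0 \cdot 6 - 5}{5} = - \frac{0 - 5}{5} = \left(- \frac{1}{5}\right) \left(-5\right) = 1$)
$F{\left(r \right)} = \frac{2 r}{r + \frac{1}{r}}$
$\frac{F{\left(y{\left(-7 \right)} \right)} + E{\left(-28 \right)}}{N{\left(-22 \right)}} = \frac{\frac{2 \cdot 1^{2}}{1 + 1^{2}} - 28}{76} = \left(2 \cdot 1 \frac{1}{1 + 1} - 28\right) \frac{1}{76} = \left(2 \cdot 1 \cdot \frac{1}{2} - 28\right) \frac{1}{76} = \left(1 - 28\right) \frac{1}{76} = \left(-27\right) \frac{1}{76} = - \frac{27}{76}$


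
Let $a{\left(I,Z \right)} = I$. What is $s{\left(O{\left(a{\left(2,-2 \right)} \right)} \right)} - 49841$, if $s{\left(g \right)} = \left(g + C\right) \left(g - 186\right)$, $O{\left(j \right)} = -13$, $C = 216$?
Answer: $-90238$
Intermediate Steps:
$s{\left(g \right)} = \left(-186 + g\right) \left(216 + g\right)$ ($s{\left(g \right)} = \left(g + 216\right) \left(g - 186\right) = \left(216 + g\right) \left(-186 + g\right) = \left(-186 + g\right) \left(216 + g\right)$)
$s{\left(O{\left(a{\left(2,-2 \right)} \right)} \right)} - 49841 = \left(-40176 + \left(-13\right)^{2} + 30 \left(-13\right)\right) - 49841 = \left(-40176 + 169 - 390\right) - 49841 = -40397 - 49841 = -90238$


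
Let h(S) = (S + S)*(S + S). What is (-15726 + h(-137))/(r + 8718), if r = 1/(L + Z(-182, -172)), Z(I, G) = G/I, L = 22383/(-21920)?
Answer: 4502676775/660406787 ≈ 6.8180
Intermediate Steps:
L = -22383/21920 (L = 22383*(-1/21920) = -22383/21920 ≈ -1.0211)
h(S) = 4*S**2 (h(S) = (2*S)*(2*S) = 4*S**2)
r = -1994720/151733 (r = 1/(-22383/21920 - 172/(-182)) = 1/(-22383/21920 - 172*(-1/182)) = 1/(-22383/21920 + 86/91) = 1/(-151733/1994720) = -1994720/151733 ≈ -13.146)
(-15726 + h(-137))/(r + 8718) = (-15726 + 4*(-137)**2)/(-1994720/151733 + 8718) = (-15726 + 4*18769)/(1320813574/151733) = (-15726 + 75076)*(151733/1320813574) = 59350*(151733/1320813574) = 4502676775/660406787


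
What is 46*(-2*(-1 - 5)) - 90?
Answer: 462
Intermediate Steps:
46*(-2*(-1 - 5)) - 90 = 46*(-2*(-6)) - 90 = 46*12 - 90 = 552 - 90 = 462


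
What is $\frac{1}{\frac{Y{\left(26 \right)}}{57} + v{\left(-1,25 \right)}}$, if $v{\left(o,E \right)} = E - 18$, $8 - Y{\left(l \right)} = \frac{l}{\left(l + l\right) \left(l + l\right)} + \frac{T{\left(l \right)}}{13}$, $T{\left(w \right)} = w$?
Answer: $\frac{5928}{42119} \approx 0.14074$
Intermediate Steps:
$Y{\left(l \right)} = 8 - \frac{1}{4 l} - \frac{l}{13}$ ($Y{\left(l \right)} = 8 - \left(\frac{l}{\left(l + l\right) \left(l + l\right)} + \frac{l}{13}\right) = 8 - \left(\frac{l}{2 l 2 l} + l \frac{1}{13}\right) = 8 - \left(\frac{l}{4 l^{2}} + \frac{l}{13}\right) = 8 - \left(l \frac{1}{4 l^{2}} + \frac{l}{13}\right) = 8 - \left(\frac{1}{4 l} + \frac{l}{13}\right) = 8 - \frac{1}{4 l} - \frac{l}{13}$)
$v{\left(o,E \right)} = -18 + E$
$\frac{1}{\frac{Y{\left(26 \right)}}{57} + v{\left(-1,25 \right)}} = \frac{1}{\frac{8 - \frac{1}{4 \cdot 26} - 2}{57} + \left(-18 + 25\right)} = \frac{1}{\left(8 - \frac{1}{104} - 2\right) \frac{1}{57} + 7} = \frac{1}{\frac{623}{104} \cdot \frac{1}{57} + 7} = \frac{1}{\frac{623}{5928} + 7} = \frac{1}{\frac{42119}{5928}} = \frac{5928}{42119}$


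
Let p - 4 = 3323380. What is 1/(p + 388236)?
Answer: 1/3711620 ≈ 2.6942e-7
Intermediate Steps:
p = 3323384 (p = 4 + 3323380 = 3323384)
1/(p + 388236) = 1/(3323384 + 388236) = 1/3711620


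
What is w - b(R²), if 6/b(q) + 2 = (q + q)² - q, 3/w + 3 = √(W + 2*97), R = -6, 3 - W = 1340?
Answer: -2957/329344 - I*√127/128 ≈ -0.0089785 - 0.088042*I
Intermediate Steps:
W = -1337 (W = 3 - 1*1340 = 3 - 1340 = -1337)
w = 3/(-3 + 3*I*√127) (w = 3/(-3 + √(-1337 + 2*97)) = 3/(-3 + √(-1337 + 194)) = 3/(-3 + √(-1143)) = 3/(-3 + 3*I*√127) ≈ -0.0078125 - 0.088042*I)
b(q) = 6/(-2 - q + 4*q²) (b(q) = 6/(-2 + ((q + q)² - q)) = 6/(-2 + ((2*q)² - q)) = 6/(-2 + (4*q² - q)) = 6/(-2 + (-q + 4*q²)) = 6/(-2 - q + 4*q²))
w - b(R²) = -I/(I + √127) - 6/(-2 - 1*(-6)² + 4*((-6)²)²) = -I/(I + √127) - 6/(-2 - 1*36 + 4*36²) = -I/(I + √127) - 6/(-2 - 36 + 4*1296) = -I/(I + √127) - 6/(-2 - 36 + 5184) = -I/(I + √127) - 6/5146 = -I/(I + √127) - 1*3/2573 = -I/(I + √127) - 3/2573 = -3/2573 - I/(I + √127)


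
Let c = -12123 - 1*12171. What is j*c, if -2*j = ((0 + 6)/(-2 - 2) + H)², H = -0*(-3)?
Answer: 109323/4 ≈ 27331.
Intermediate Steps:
H = 0 (H = -1*0 = 0)
j = -9/8 (j = -((0 + 6)/(-2 - 2) + 0)²/2 = -(6/(-4) + 0)²/2 = -(6*(-¼) + 0)²/2 = -(-3/2 + 0)²/2 = -(-3/2)²/2 = -½*9/4 = -9/8 ≈ -1.1250)
c = -24294 (c = -12123 - 12171 = -24294)
j*c = -9/8*(-24294) = 109323/4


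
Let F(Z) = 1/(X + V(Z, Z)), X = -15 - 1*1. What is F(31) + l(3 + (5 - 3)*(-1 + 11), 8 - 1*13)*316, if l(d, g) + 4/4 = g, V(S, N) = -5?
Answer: -39817/21 ≈ -1896.0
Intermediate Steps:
X = -16 (X = -15 - 1 = -16)
l(d, g) = -1 + g
F(Z) = -1/21 (F(Z) = 1/(-16 - 5) = 1/(-21) = -1/21)
F(31) + l(3 + (5 - 3)*(-1 + 11), 8 - 1*13)*316 = -1/21 + (-1 + (8 - 1*13))*316 = -1/21 + (-1 + (8 - 13))*316 = -1/21 + (-1 - 5)*316 = -1/21 - 6*316 = -1/21 - 1896 = -39817/21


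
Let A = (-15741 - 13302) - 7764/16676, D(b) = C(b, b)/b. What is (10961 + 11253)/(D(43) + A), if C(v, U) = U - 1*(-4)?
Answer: -3982237138/5206339001 ≈ -0.76488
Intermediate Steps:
C(v, U) = 4 + U (C(v, U) = U + 4 = 4 + U)
D(b) = (4 + b)/b
A = -121082208/4169 (A = -29043 - 7764*1/16676 = -29043 - 1941/4169 = -121082208/4169 ≈ -29043.)
(10961 + 11253)/(D(43) + A) = (10961 + 11253)/((4 + 43)/43 - 121082208/4169) = 22214/((1/43)*47 - 121082208/4169) = 22214/(47/43 - 121082208/4169) = 22214/(-5206339001/179267) = 22214*(-179267/5206339001) = -3982237138/5206339001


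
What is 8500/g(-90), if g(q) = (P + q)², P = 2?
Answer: 2125/1936 ≈ 1.0976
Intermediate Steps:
g(q) = (2 + q)²
8500/g(-90) = 8500/((2 - 90)²) = 8500/((-88)²) = 8500/7744 = 8500*(1/7744) = 2125/1936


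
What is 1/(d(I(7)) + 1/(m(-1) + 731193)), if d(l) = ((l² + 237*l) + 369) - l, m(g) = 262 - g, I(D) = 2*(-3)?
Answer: -731456/739502015 ≈ -0.00098912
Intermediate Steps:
I(D) = -6
d(l) = 369 + l² + 236*l (d(l) = (369 + l² + 237*l) - l = 369 + l² + 236*l)
1/(d(I(7)) + 1/(m(-1) + 731193)) = 1/((369 + (-6)² + 236*(-6)) + 1/((262 - 1*(-1)) + 731193)) = 1/((369 + 36 - 1416) + 1/((262 + 1) + 731193)) = 1/(-1011 + 1/(263 + 731193)) = 1/(-1011 + 1/731456) = 1/(-739502015/731456) = -731456/739502015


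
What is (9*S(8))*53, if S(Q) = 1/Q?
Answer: 477/8 ≈ 59.625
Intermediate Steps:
(9*S(8))*53 = (9/8)*53 = 477/8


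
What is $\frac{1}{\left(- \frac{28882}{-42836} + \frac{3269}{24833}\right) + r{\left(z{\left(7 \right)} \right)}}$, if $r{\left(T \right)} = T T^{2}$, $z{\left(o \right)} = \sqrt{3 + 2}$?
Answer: $- \frac{45595233247404246}{7035482833613410495} + \frac{282889094495761636 \sqrt{5}}{7035482833613410495} \approx 0.083429$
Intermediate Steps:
$z{\left(o \right)} = \sqrt{5}$
$r{\left(T \right)} = T^{3}$
$\frac{1}{\left(- \frac{28882}{-42836} + \frac{3269}{24833}\right) + r{\left(z{\left(7 \right)} \right)}} = \frac{1}{\left(- \frac{28882}{-42836} + \frac{3269}{24833}\right) + \left(\sqrt{5}\right)^{3}} = \frac{1}{\left(\left(-28882\right) \left(- \frac{1}{42836}\right) + 3269 \cdot \frac{1}{24833}\right) + 5 \sqrt{5}} = \frac{1}{\left(\frac{14441}{21418} + \frac{3269}{24833}\right) + 5 \sqrt{5}} = \frac{1}{\frac{428628795}{531873194} + 5 \sqrt{5}}$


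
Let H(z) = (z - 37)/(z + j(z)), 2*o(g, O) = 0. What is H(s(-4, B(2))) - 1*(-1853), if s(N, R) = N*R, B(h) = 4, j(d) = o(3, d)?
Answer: 29701/16 ≈ 1856.3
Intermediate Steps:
o(g, O) = 0 (o(g, O) = (½)*0 = 0)
j(d) = 0
H(z) = (-37 + z)/z (H(z) = (z - 37)/(z + 0) = (-37 + z)/z)
H(s(-4, B(2))) - 1*(-1853) = (-37 - 4*4)/((-4*4)) - 1*(-1853) = (-37 - 16)/(-16) + 1853 = -1/16*(-53) + 1853 = 53/16 + 1853 = 29701/16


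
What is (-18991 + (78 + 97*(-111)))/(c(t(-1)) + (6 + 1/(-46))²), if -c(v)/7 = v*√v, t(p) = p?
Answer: -4749467800000/5938535969 + 930236258560*I/5938535969 ≈ -799.77 + 156.64*I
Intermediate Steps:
c(v) = -7*v^(3/2) (c(v) = -7*v*√v = -7*v^(3/2))
(-18991 + (78 + 97*(-111)))/(c(t(-1)) + (6 + 1/(-46))²) = (-18991 + (78 + 97*(-111)))/(-(-7)*I + (6 + 1/(-46))²) = (-18991 + (78 - 10767))/(-(-7)*I + (6 - 1/46)²) = (-18991 - 10689)/(7*I + (275/46)²) = -29680/(7*I + 75625/2116) = -29680*4477456*(75625/2116 - 7*I)/5938535969 = -132890894080*(75625/2116 - 7*I)/5938535969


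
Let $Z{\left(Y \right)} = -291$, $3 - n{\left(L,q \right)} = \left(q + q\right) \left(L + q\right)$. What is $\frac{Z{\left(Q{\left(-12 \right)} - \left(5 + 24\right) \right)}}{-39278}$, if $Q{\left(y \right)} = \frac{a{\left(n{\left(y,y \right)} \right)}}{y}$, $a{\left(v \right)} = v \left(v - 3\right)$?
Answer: $\frac{291}{39278} \approx 0.0074087$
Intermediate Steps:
$n{\left(L,q \right)} = 3 - 2 q \left(L + q\right)$ ($n{\left(L,q \right)} = 3 - \left(q + q\right) \left(L + q\right) = 3 - 2 q \left(L + q\right)$)
$a{\left(v \right)} = v \left(-3 + v\right)$
$Q{\left(y \right)} = - 4 y \left(3 - 4 y^{2}\right)$ ($Q{\left(y \right)} = \frac{\left(3 - 2 y^{2} - 2 y y\right) \left(-3 - \left(-3 + 2 y^{2} + 2 y y\right)\right)}{y} = \frac{\left(3 - 2 y^{2} - 2 y^{2}\right) \left(-3 - \left(-3 + 4 y^{2}\right)\right)}{y} = \frac{\left(3 - 4 y^{2}\right) \left(-3 - \left(-3 + 4 y^{2}\right)\right)}{y} = \frac{\left(3 - 4 y^{2}\right) \left(- 4 y^{2}\right)}{y} = \frac{\left(-4\right) y^{2} \left(3 - 4 y^{2}\right)}{y} = - 4 y \left(3 - 4 y^{2}\right)$)
$\frac{Z{\left(Q{\left(-12 \right)} - \left(5 + 24\right) \right)}}{-39278} = - \frac{291}{-39278} = \left(-291\right) \left(- \frac{1}{39278}\right) = \frac{291}{39278}$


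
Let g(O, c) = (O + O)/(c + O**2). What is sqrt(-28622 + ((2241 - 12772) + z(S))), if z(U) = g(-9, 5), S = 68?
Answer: 2*I*sqrt(18098571)/43 ≈ 197.87*I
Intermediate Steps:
g(O, c) = 2*O/(c + O**2) (g(O, c) = (2*O)/(c + O**2) = 2*O/(c + O**2))
z(U) = -9/43 (z(U) = 2*(-9)/(5 + (-9)**2) = 2*(-9)/(5 + 81) = 2*(-9)/86 = 2*(-9)*(1/86) = -9/43)
sqrt(-28622 + ((2241 - 12772) + z(S))) = sqrt(-28622 + ((2241 - 12772) - 9/43)) = sqrt(-28622 + (-10531 - 9/43)) = sqrt(-28622 - 452842/43) = sqrt(-1683588/43) = 2*I*sqrt(18098571)/43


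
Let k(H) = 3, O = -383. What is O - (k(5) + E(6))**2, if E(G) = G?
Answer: -464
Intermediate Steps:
O - (k(5) + E(6))**2 = -383 - (3 + 6)**2 = -383 - 1*9**2 = -383 - 1*81 = -383 - 81 = -464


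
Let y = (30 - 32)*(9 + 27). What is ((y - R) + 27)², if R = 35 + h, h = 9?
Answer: 7921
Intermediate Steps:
y = -72 (y = -2*36 = -72)
R = 44 (R = 35 + 9 = 44)
((y - R) + 27)² = ((-72 - 1*44) + 27)² = ((-72 - 44) + 27)² = (-116 + 27)² = (-89)² = 7921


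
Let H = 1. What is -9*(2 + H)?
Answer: -27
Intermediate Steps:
-9*(2 + H) = -9*(2 + 1) = -9*3 = -27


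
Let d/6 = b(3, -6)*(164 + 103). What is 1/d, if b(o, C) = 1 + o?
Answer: 1/6408 ≈ 0.00015605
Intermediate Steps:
d = 6408 (d = 6*((1 + 3)*(164 + 103)) = 6*(4*267) = 6*1068 = 6408)
1/d = 1/6408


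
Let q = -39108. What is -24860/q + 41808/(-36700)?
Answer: -45166579/89703975 ≈ -0.50351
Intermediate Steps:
-24860/q + 41808/(-36700) = -24860/(-39108) + 41808/(-36700) = -24860*(-1/39108) + 41808*(-1/36700) = 6215/9777 - 10452/9175 = -45166579/89703975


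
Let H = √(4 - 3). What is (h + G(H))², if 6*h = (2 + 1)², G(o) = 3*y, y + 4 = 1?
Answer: 225/4 ≈ 56.250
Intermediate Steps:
y = -3 (y = -4 + 1 = -3)
H = 1 (H = √1 = 1)
G(o) = -9 (G(o) = 3*(-3) = -9)
h = 3/2 (h = (2 + 1)²/6 = (⅙)*3² = (⅙)*9 = 3/2 ≈ 1.5000)
(h + G(H))² = (3/2 - 9)² = (-15/2)² = 225/4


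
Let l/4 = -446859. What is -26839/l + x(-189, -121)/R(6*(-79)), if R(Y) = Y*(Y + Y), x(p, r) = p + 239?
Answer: 84371737/5577694038 ≈ 0.015127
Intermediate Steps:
l = -1787436 (l = 4*(-446859) = -1787436)
x(p, r) = 239 + p
R(Y) = 2*Y² (R(Y) = Y*(2*Y) = 2*Y²)
-26839/l + x(-189, -121)/R(6*(-79)) = -26839/(-1787436) + (239 - 189)/((2*(6*(-79))²)) = -26839*(-1/1787436) + 50/((2*(-474)²)) = 26839/1787436 + 50/((2*224676)) = 26839/1787436 + 50/449352 = 26839/1787436 + 50*(1/449352) = 26839/1787436 + 25/224676 = 84371737/5577694038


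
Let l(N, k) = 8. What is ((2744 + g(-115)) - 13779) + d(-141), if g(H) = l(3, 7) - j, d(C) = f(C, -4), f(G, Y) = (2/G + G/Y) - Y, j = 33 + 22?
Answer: -6228119/564 ≈ -11043.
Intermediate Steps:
j = 55
f(G, Y) = -Y + 2/G + G/Y
d(C) = 4 + 2/C - C/4 (d(C) = -1*(-4) + 2/C + C/(-4) = 4 + 2/C + C*(-1/4) = 4 + 2/C - C/4)
g(H) = -47 (g(H) = 8 - 1*55 = 8 - 55 = -47)
((2744 + g(-115)) - 13779) + d(-141) = ((2744 - 47) - 13779) + (4 + 2/(-141) - 1/4*(-141)) = (2697 - 13779) + (4 + 2*(-1/141) + 141/4) = -11082 + (4 - 2/141 + 141/4) = -11082 + 22129/564 = -6228119/564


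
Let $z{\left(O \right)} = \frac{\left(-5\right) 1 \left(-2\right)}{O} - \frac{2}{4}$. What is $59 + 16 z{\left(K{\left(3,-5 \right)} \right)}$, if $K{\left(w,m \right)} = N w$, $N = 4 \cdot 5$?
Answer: $\frac{161}{3} \approx 53.667$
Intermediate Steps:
$N = 20$
$K{\left(w,m \right)} = 20 w$
$z{\left(O \right)} = - \frac{1}{2} + \frac{10}{O}$ ($z{\left(O \right)} = \frac{\left(-5\right) \left(-2\right)}{O} - \frac{1}{2} = \frac{10}{O} - \frac{1}{2} = - \frac{1}{2} + \frac{10}{O}$)
$59 + 16 z{\left(K{\left(3,-5 \right)} \right)} = 59 + 16 \frac{20 - 20 \cdot 3}{2 \cdot 20 \cdot 3} = 59 + 16 \frac{20 - 60}{2 \cdot 60} = 59 + 16 \cdot \frac{1}{2} \cdot \frac{1}{60} \left(20 - 60\right) = 59 + 16 \cdot \frac{1}{2} \cdot \frac{1}{60} \left(-40\right) = 59 + 16 \left(- \frac{1}{3}\right) = 59 - \frac{16}{3} = \frac{161}{3}$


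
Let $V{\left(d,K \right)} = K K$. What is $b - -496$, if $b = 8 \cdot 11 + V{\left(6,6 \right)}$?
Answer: $620$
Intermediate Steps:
$V{\left(d,K \right)} = K^{2}$
$b = 124$ ($b = 8 \cdot 11 + 6^{2} = 88 + 36 = 124$)
$b - -496 = 124 - -496 = 124 + 496 = 620$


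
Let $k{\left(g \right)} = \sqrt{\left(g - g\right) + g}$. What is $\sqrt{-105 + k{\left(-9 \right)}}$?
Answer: $\sqrt{-105 + 3 i} \approx 0.1464 + 10.248 i$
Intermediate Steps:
$k{\left(g \right)} = \sqrt{g}$ ($k{\left(g \right)} = \sqrt{0 + g} = \sqrt{g}$)
$\sqrt{-105 + k{\left(-9 \right)}} = \sqrt{-105 + \sqrt{-9}} = \sqrt{-105 + 3 i}$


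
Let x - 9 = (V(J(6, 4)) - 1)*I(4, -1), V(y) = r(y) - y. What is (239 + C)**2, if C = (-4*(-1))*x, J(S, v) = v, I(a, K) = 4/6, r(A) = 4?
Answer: 667489/9 ≈ 74166.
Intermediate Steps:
I(a, K) = 2/3 (I(a, K) = 4*(1/6) = 2/3)
V(y) = 4 - y
x = 25/3 (x = 9 + ((4 - 1*4) - 1)*(2/3) = 9 + ((4 - 4) - 1)*(2/3) = 9 + (0 - 1)*(2/3) = 9 - 1*2/3 = 9 - 2/3 = 25/3 ≈ 8.3333)
C = 100/3 (C = -4*(-1)*(25/3) = 4*(25/3) = 100/3 ≈ 33.333)
(239 + C)**2 = (239 + 100/3)**2 = (817/3)**2 = 667489/9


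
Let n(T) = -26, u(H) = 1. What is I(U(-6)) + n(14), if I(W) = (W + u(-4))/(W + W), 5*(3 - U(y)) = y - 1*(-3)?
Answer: -913/36 ≈ -25.361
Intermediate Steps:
U(y) = 12/5 - y/5 (U(y) = 3 - (y - 1*(-3))/5 = 3 - (y + 3)/5 = 3 - (3 + y)/5 = 3 + (-3/5 - y/5) = 12/5 - y/5)
I(W) = (1 + W)/(2*W) (I(W) = (W + 1)/(W + W) = (1 + W)/((2*W)) = (1 + W)*(1/(2*W)) = (1 + W)/(2*W))
I(U(-6)) + n(14) = (1 + (12/5 - 1/5*(-6)))/(2*(12/5 - 1/5*(-6))) - 26 = (1 + (12/5 + 6/5))/(2*(12/5 + 6/5)) - 26 = (1 + 18/5)/(2*(18/5)) - 26 = (1/2)*(5/18)*(23/5) - 26 = 23/36 - 26 = -913/36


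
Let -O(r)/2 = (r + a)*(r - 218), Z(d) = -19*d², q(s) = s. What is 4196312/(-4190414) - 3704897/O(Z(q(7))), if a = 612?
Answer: 6224447695007/1535916633834 ≈ 4.0526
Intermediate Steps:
O(r) = -2*(-218 + r)*(612 + r) (O(r) = -2*(r + 612)*(r - 218) = -2*(612 + r)*(-218 + r) = -2*(-218 + r)*(612 + r))
4196312/(-4190414) - 3704897/O(Z(q(7))) = 4196312/(-4190414) - 3704897/(266832 - (-14972)*7² - 2*(-19*7²)²) = 4196312*(-1/4190414) - 3704897/(266832 - (-14972)*49 - 2*(-19*49)²) = -2098156/2095207 - 3704897/(266832 - 788*(-931) - 2*(-931)²) = -2098156/2095207 - 3704897/(266832 + 733628 - 2*866761) = -2098156/2095207 - 3704897/(266832 + 733628 - 1733522) = -2098156/2095207 - 3704897/(-733062) = -2098156/2095207 - 3704897*(-1/733062) = -2098156/2095207 + 3704897/733062 = 6224447695007/1535916633834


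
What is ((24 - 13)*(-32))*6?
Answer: -2112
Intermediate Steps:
((24 - 13)*(-32))*6 = (11*(-32))*6 = -352*6 = -2112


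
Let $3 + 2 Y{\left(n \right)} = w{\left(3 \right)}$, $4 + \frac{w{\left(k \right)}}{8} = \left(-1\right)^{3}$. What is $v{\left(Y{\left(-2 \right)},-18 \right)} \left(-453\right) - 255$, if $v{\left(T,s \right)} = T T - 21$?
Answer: $- \frac{800565}{4} \approx -2.0014 \cdot 10^{5}$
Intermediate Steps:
$w{\left(k \right)} = -40$ ($w{\left(k \right)} = -32 + 8 \left(-1\right)^{3} = -32 + 8 \left(-1\right) = -32 - 8 = -40$)
$Y{\left(n \right)} = - \frac{43}{2}$ ($Y{\left(n \right)} = - \frac{3}{2} + \frac{1}{2} \left(-40\right) = - \frac{3}{2} - 20 = - \frac{43}{2}$)
$v{\left(T,s \right)} = -21 + T^{2}$ ($v{\left(T,s \right)} = T^{2} - 21 = -21 + T^{2}$)
$v{\left(Y{\left(-2 \right)},-18 \right)} \left(-453\right) - 255 = \left(-21 + \left(- \frac{43}{2}\right)^{2}\right) \left(-453\right) - 255 = \left(-21 + \frac{1849}{4}\right) \left(-453\right) - 255 = \frac{1765}{4} \left(-453\right) - 255 = - \frac{799545}{4} - 255 = - \frac{800565}{4}$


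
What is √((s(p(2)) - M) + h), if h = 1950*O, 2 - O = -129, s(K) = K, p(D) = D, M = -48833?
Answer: √304285 ≈ 551.62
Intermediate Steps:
O = 131 (O = 2 - 1*(-129) = 2 + 129 = 131)
h = 255450 (h = 1950*131 = 255450)
√((s(p(2)) - M) + h) = √((2 - 1*(-48833)) + 255450) = √((2 + 48833) + 255450) = √(48835 + 255450) = √304285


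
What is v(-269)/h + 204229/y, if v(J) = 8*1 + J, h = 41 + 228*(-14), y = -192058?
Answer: -593398441/605174758 ≈ -0.98054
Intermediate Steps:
h = -3151 (h = 41 - 3192 = -3151)
v(J) = 8 + J
v(-269)/h + 204229/y = (8 - 269)/(-3151) + 204229/(-192058) = -261*(-1/3151) + 204229*(-1/192058) = 261/3151 - 204229/192058 = -593398441/605174758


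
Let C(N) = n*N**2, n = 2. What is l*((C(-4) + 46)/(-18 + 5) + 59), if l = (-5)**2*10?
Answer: 13250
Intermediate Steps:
l = 250 (l = 25*10 = 250)
C(N) = 2*N**2
l*((C(-4) + 46)/(-18 + 5) + 59) = 250*((2*(-4)**2 + 46)/(-18 + 5) + 59) = 250*((2*16 + 46)/(-13) + 59) = 250*((32 + 46)*(-1/13) + 59) = 250*(78*(-1/13) + 59) = 250*(-6 + 59) = 250*53 = 13250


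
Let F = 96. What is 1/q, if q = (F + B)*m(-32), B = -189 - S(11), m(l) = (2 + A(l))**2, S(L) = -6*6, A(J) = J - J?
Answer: -1/228 ≈ -0.0043860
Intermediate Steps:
A(J) = 0
S(L) = -36
m(l) = 4 (m(l) = (2 + 0)**2 = 2**2 = 4)
B = -153 (B = -189 - 1*(-36) = -189 + 36 = -153)
q = -228 (q = (96 - 153)*4 = -57*4 = -228)
1/q = 1/(-228) = -1/228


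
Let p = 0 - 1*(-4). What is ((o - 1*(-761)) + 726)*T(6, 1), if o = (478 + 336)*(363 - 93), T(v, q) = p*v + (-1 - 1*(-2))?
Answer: 5531675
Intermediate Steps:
p = 4 (p = 0 + 4 = 4)
T(v, q) = 1 + 4*v (T(v, q) = 4*v + (-1 - 1*(-2)) = 4*v + (-1 + 2) = 4*v + 1 = 1 + 4*v)
o = 219780 (o = 814*270 = 219780)
((o - 1*(-761)) + 726)*T(6, 1) = ((219780 - 1*(-761)) + 726)*(1 + 4*6) = ((219780 + 761) + 726)*(1 + 24) = (220541 + 726)*25 = 221267*25 = 5531675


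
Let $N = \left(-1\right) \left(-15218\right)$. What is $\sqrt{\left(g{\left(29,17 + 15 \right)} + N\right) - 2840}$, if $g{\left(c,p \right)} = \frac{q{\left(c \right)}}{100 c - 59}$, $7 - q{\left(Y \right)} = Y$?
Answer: $\frac{2 \sqrt{24976563429}}{2841} \approx 111.26$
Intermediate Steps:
$q{\left(Y \right)} = 7 - Y$
$g{\left(c,p \right)} = \frac{7 - c}{-59 + 100 c}$ ($g{\left(c,p \right)} = \frac{7 - c}{100 c - 59} = \frac{7 - c}{-59 + 100 c}$)
$N = 15218$
$\sqrt{\left(g{\left(29,17 + 15 \right)} + N\right) - 2840} = \sqrt{\left(\frac{7 - 29}{-59 + 100 \cdot 29} + 15218\right) - 2840} = \sqrt{\left(\frac{7 - 29}{-59 + 2900} + 15218\right) - 2840} = \sqrt{\left(\frac{1}{2841} \left(-22\right) + 15218\right) - 2840} = \sqrt{\left(- \frac{22}{2841} + 15218\right) - 2840} = \sqrt{\frac{43234316}{2841} - 2840} = \sqrt{\frac{35165876}{2841}} = \frac{2 \sqrt{24976563429}}{2841}$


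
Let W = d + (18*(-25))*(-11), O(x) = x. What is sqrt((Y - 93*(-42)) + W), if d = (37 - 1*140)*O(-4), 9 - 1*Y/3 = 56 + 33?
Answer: 2*sqrt(2257) ≈ 95.016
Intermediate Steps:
Y = -240 (Y = 27 - 3*(56 + 33) = 27 - 3*89 = 27 - 267 = -240)
d = 412 (d = (37 - 1*140)*(-4) = (37 - 140)*(-4) = -103*(-4) = 412)
W = 5362 (W = 412 + (18*(-25))*(-11) = 412 - 450*(-11) = 412 + 4950 = 5362)
sqrt((Y - 93*(-42)) + W) = sqrt((-240 - 93*(-42)) + 5362) = sqrt((-240 + 3906) + 5362) = sqrt(3666 + 5362) = sqrt(9028) = 2*sqrt(2257)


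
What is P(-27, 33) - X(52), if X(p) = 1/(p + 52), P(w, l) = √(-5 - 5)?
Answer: -1/104 + I*√10 ≈ -0.0096154 + 3.1623*I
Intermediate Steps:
P(w, l) = I*√10 (P(w, l) = √(-10) = I*√10)
X(p) = 1/(52 + p)
P(-27, 33) - X(52) = I*√10 - 1/(52 + 52) = I*√10 - 1/104 = -1/104 + I*√10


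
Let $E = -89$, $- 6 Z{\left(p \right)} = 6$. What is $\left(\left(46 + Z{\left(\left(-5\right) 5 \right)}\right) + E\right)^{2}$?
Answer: $1936$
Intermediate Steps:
$Z{\left(p \right)} = -1$ ($Z{\left(p \right)} = \left(- \frac{1}{6}\right) 6 = -1$)
$\left(\left(46 + Z{\left(\left(-5\right) 5 \right)}\right) + E\right)^{2} = \left(\left(46 - 1\right) - 89\right)^{2} = \left(45 - 89\right)^{2} = \left(-44\right)^{2} = 1936$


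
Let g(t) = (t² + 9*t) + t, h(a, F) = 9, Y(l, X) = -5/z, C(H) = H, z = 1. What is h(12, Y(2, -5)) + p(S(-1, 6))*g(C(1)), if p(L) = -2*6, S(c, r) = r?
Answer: -123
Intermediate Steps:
Y(l, X) = -5 (Y(l, X) = -5/1 = -5*1 = -5)
g(t) = t² + 10*t
p(L) = -12
h(12, Y(2, -5)) + p(S(-1, 6))*g(C(1)) = 9 - 12*(10 + 1) = 9 - 12*11 = 9 - 132 = -123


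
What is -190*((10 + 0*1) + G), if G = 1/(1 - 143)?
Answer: -134805/71 ≈ -1898.7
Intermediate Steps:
G = -1/142 (G = 1/(-142) = -1/142 ≈ -0.0070423)
-190*((10 + 0*1) + G) = -190*((10 + 0*1) - 1/142) = -190*((10 + 0) - 1/142) = -190*(10 - 1/142) = -190*1419/142 = -134805/71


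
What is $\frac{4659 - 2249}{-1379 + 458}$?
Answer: $- \frac{2410}{921} \approx -2.6167$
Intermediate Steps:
$\frac{4659 - 2249}{-1379 + 458} = \frac{2410}{-921} = 2410 \left(- \frac{1}{921}\right) = - \frac{2410}{921}$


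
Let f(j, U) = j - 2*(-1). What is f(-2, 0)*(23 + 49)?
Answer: 0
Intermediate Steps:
f(j, U) = 2 + j (f(j, U) = j + 2 = 2 + j)
f(-2, 0)*(23 + 49) = (2 - 2)*(23 + 49) = 0*72 = 0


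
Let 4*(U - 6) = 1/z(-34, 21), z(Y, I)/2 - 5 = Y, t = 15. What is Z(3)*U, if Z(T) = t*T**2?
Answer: 187785/232 ≈ 809.42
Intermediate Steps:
z(Y, I) = 10 + 2*Y
U = 1391/232 (U = 6 + 1/(4*(10 + 2*(-34))) = 6 + 1/(4*(10 - 68)) = 6 + (1/4)/(-58) = 6 + (1/4)*(-1/58) = 6 - 1/232 = 1391/232 ≈ 5.9957)
Z(T) = 15*T**2
Z(3)*U = (15*3**2)*(1391/232) = (15*9)*(1391/232) = 135*(1391/232) = 187785/232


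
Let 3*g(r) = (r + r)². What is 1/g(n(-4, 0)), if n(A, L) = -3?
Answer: 1/12 ≈ 0.083333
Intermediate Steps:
g(r) = 4*r²/3 (g(r) = (r + r)²/3 = (2*r)²/3 = (4*r²)/3 = 4*r²/3)
1/g(n(-4, 0)) = 1/((4/3)*(-3)²) = 1/((4/3)*9) = 1/12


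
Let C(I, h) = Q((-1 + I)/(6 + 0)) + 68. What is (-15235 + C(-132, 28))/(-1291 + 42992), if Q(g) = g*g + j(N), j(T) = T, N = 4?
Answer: -528179/1501236 ≈ -0.35183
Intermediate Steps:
Q(g) = 4 + g² (Q(g) = g*g + 4 = g² + 4 = 4 + g²)
C(I, h) = 72 + (-⅙ + I/6)² (C(I, h) = (4 + ((-1 + I)/(6 + 0))²) + 68 = (4 + ((-1 + I)/6)²) + 68 = (4 + ((-1 + I)*(⅙))²) + 68 = (4 + (-⅙ + I/6)²) + 68 = 72 + (-⅙ + I/6)²)
(-15235 + C(-132, 28))/(-1291 + 42992) = (-15235 + (72 + (-1 - 132)²/36))/(-1291 + 42992) = (-15235 + (72 + (1/36)*(-133)²))/41701 = (-15235 + (72 + (1/36)*17689))*(1/41701) = (-15235 + (72 + 17689/36))*(1/41701) = (-15235 + 20281/36)*(1/41701) = -528179/36*1/41701 = -528179/1501236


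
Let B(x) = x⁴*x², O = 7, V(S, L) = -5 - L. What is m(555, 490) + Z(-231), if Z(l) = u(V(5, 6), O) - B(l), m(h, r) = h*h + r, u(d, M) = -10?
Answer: -151939914776376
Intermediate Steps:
m(h, r) = r + h² (m(h, r) = h² + r = r + h²)
B(x) = x⁶
Z(l) = -10 - l⁶
m(555, 490) + Z(-231) = (490 + 555²) + (-10 - 1*(-231)⁶) = (490 + 308025) + (-10 - 1*151939915084881) = 308515 + (-10 - 151939915084881) = 308515 - 151939915084891 = -151939914776376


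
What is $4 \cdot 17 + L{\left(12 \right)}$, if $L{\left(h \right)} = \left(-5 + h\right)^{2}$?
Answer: $117$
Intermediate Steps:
$4 \cdot 17 + L{\left(12 \right)} = 4 \cdot 17 + \left(-5 + 12\right)^{2} = 68 + 7^{2} = 68 + 49 = 117$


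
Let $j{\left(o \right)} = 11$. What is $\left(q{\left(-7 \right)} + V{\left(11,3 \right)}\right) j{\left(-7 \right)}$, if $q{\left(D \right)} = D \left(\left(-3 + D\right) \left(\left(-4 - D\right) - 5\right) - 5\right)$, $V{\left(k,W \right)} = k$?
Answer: $-1034$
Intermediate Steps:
$q{\left(D \right)} = D \left(-5 + \left(-9 - D\right) \left(-3 + D\right)\right)$ ($q{\left(D \right)} = D \left(\left(-3 + D\right) \left(-9 - D\right) - 5\right) = D \left(\left(-9 - D\right) \left(-3 + D\right) - 5\right) = D \left(-5 + \left(-9 - D\right) \left(-3 + D\right)\right)$)
$\left(q{\left(-7 \right)} + V{\left(11,3 \right)}\right) j{\left(-7 \right)} = \left(- 7 \left(22 - \left(-7\right)^{2} - -42\right) + 11\right) 11 = \left(- 7 \left(22 - 49 + 42\right) + 11\right) 11 = \left(\left(-7\right) 15 + 11\right) 11 = \left(-105 + 11\right) 11 = \left(-94\right) 11 = -1034$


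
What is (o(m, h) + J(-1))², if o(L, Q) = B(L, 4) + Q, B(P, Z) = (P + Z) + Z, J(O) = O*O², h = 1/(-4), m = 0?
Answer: 729/16 ≈ 45.563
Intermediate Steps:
h = -¼ ≈ -0.25000
J(O) = O³
B(P, Z) = P + 2*Z
o(L, Q) = 8 + L + Q (o(L, Q) = (L + 2*4) + Q = (L + 8) + Q = (8 + L) + Q = 8 + L + Q)
(o(m, h) + J(-1))² = ((8 + 0 - ¼) + (-1)³)² = (31/4 - 1)² = (27/4)² = 729/16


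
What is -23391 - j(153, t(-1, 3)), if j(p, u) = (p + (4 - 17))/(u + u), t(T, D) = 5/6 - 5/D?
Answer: -23307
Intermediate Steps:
t(T, D) = ⅚ - 5/D (t(T, D) = 5*(⅙) - 5/D = ⅚ - 5/D)
j(p, u) = (-13 + p)/(2*u) (j(p, u) = (p - 13)/((2*u)) = (-13 + p)*(1/(2*u)) = (-13 + p)/(2*u))
-23391 - j(153, t(-1, 3)) = -23391 - (-13 + 153)/(2*(⅚ - 5/3)) = -23391 - 140/(2*(⅚ - 5*⅓)) = -23391 - 140/(2*(⅚ - 5/3)) = -23391 - 140/(2*(-⅚)) = -23391 - (-6)*140/(2*5) = -23391 - 1*(-84) = -23391 + 84 = -23307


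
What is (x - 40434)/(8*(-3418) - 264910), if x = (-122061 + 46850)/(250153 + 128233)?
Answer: 15299734735/110584822044 ≈ 0.13835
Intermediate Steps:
x = -75211/378386 ≈ -0.19877
(x - 40434)/(8*(-3418) - 264910) = (-75211/378386 - 40434)/(8*(-3418) - 264910) = -15299734735/(378386*(-27344 - 264910)) = -15299734735/378386/(-292254) = -15299734735/378386*(-1/292254) = 15299734735/110584822044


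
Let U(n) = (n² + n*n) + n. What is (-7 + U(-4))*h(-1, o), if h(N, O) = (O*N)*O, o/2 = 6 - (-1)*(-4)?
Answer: -336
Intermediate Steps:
U(n) = n + 2*n² (U(n) = (n² + n²) + n = 2*n² + n = n + 2*n²)
o = 4 (o = 2*(6 - (-1)*(-4)) = 2*(6 - 1*4) = 2*(6 - 4) = 2*2 = 4)
h(N, O) = N*O² (h(N, O) = (N*O)*O = N*O²)
(-7 + U(-4))*h(-1, o) = (-7 - 4*(1 + 2*(-4)))*(-1*4²) = (-7 - 4*(1 - 8))*(-1*16) = (-7 - 4*(-7))*(-16) = (-7 + 28)*(-16) = 21*(-16) = -336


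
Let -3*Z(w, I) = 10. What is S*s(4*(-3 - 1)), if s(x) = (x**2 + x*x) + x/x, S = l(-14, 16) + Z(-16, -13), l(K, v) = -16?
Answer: -9918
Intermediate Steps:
Z(w, I) = -10/3 (Z(w, I) = -1/3*10 = -10/3)
S = -58/3 (S = -16 - 10/3 = -58/3 ≈ -19.333)
s(x) = 1 + 2*x**2 (s(x) = (x**2 + x**2) + 1 = 2*x**2 + 1 = 1 + 2*x**2)
S*s(4*(-3 - 1)) = -58*(1 + 2*(4*(-3 - 1))**2)/3 = -58*(1 + 2*(4*(-4))**2)/3 = -58*(1 + 2*(-16)**2)/3 = -58*(1 + 2*256)/3 = -58*(1 + 512)/3 = -58/3*513 = -9918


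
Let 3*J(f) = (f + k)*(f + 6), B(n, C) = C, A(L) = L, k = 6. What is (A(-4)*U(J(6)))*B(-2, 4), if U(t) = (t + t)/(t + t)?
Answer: -16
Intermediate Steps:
J(f) = (6 + f)**2/3 (J(f) = ((f + 6)*(f + 6))/3 = ((6 + f)*(6 + f))/3 = (6 + f)**2/3)
U(t) = 1 (U(t) = (2*t)/((2*t)) = (2*t)*(1/(2*t)) = 1)
(A(-4)*U(J(6)))*B(-2, 4) = -4*1*4 = -4*4 = -16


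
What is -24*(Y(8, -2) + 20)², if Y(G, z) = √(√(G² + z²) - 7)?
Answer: -24*(20 + √(-7 + 2*√17))² ≈ -10702.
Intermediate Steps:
Y(G, z) = √(-7 + √(G² + z²))
-24*(Y(8, -2) + 20)² = -24*(√(-7 + √(8² + (-2)²)) + 20)² = -24*(√(-7 + √(64 + 4)) + 20)² = -24*(√(-7 + √68) + 20)² = -24*(√(-7 + 2*√17) + 20)² = -24*(20 + √(-7 + 2*√17))²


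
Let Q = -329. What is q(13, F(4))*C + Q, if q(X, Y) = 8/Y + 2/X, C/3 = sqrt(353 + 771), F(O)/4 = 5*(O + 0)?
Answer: -329 + 99*sqrt(281)/65 ≈ -303.47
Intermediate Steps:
F(O) = 20*O (F(O) = 4*(5*(O + 0)) = 4*(5*O) = 20*O)
C = 6*sqrt(281) (C = 3*sqrt(353 + 771) = 3*sqrt(1124) = 3*(2*sqrt(281)) = 6*sqrt(281) ≈ 100.58)
q(X, Y) = 2/X + 8/Y
q(13, F(4))*C + Q = (2/13 + 8/((20*4)))*(6*sqrt(281)) - 329 = (2*(1/13) + 8/80)*(6*sqrt(281)) - 329 = (2/13 + 8*(1/80))*(6*sqrt(281)) - 329 = (2/13 + 1/10)*(6*sqrt(281)) - 329 = 33*(6*sqrt(281))/130 - 329 = 99*sqrt(281)/65 - 329 = -329 + 99*sqrt(281)/65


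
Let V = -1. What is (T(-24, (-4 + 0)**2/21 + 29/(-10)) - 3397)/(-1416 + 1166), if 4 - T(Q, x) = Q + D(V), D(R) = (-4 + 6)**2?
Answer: 3373/250 ≈ 13.492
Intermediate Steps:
D(R) = 4 (D(R) = 2**2 = 4)
T(Q, x) = -Q (T(Q, x) = 4 - (Q + 4) = 4 - (4 + Q) = 4 + (-4 - Q) = -Q)
(T(-24, (-4 + 0)**2/21 + 29/(-10)) - 3397)/(-1416 + 1166) = (-1*(-24) - 3397)/(-1416 + 1166) = (24 - 3397)/(-250) = -3373*(-1/250) = 3373/250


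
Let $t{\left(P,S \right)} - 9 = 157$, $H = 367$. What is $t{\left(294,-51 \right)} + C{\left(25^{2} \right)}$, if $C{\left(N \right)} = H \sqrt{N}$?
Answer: $9341$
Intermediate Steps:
$t{\left(P,S \right)} = 166$ ($t{\left(P,S \right)} = 9 + 157 = 166$)
$C{\left(N \right)} = 367 \sqrt{N}$
$t{\left(294,-51 \right)} + C{\left(25^{2} \right)} = 166 + 367 \sqrt{25^{2}} = 166 + 367 \sqrt{625} = 166 + 367 \cdot 25 = 166 + 9175 = 9341$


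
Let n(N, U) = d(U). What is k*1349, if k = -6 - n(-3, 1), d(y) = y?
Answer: -9443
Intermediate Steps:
n(N, U) = U
k = -7 (k = -6 - 1*1 = -6 - 1 = -7)
k*1349 = -7*1349 = -9443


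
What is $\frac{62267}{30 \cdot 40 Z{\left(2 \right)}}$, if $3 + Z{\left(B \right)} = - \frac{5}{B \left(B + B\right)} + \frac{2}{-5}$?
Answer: $- \frac{62267}{4830} \approx -12.892$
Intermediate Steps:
$Z{\left(B \right)} = - \frac{17}{5} - \frac{5}{2 B^{2}}$ ($Z{\left(B \right)} = -3 + \left(- \frac{5}{B \left(B + B\right)} + \frac{2}{-5}\right) = -3 + \left(- \frac{5}{B 2 B} + 2 \left(- \frac{1}{5}\right)\right) = -3 - \left(\frac{2}{5} + \frac{5}{2 B^{2}}\right) = - \frac{17}{5} - \frac{5}{2 B^{2}}$)
$\frac{62267}{30 \cdot 40 Z{\left(2 \right)}} = \frac{62267}{30 \cdot 40 \left(- \frac{17}{5} - \frac{5}{2 \cdot 4}\right)} = \frac{62267}{1200 \left(- \frac{17}{5} - \frac{5}{8}\right)} = \frac{62267}{1200 \left(- \frac{161}{40}\right)} = \frac{62267}{-4830} = 62267 \left(- \frac{1}{4830}\right) = - \frac{62267}{4830}$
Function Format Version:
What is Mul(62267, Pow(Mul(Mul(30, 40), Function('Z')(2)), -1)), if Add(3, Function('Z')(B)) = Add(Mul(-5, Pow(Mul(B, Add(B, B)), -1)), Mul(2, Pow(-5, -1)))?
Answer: Rational(-62267, 4830) ≈ -12.892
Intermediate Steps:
Function('Z')(B) = Add(Rational(-17, 5), Mul(Rational(-5, 2), Pow(B, -2))) (Function('Z')(B) = Add(-3, Add(Mul(-5, Pow(Mul(B, Add(B, B)), -1)), Mul(2, Pow(-5, -1)))) = Add(-3, Add(Mul(-5, Pow(Mul(B, Mul(2, B)), -1)), Mul(2, Rational(-1, 5)))) = Add(-3, Add(Mul(-5, Pow(Mul(2, Pow(B, 2)), -1)), Rational(-2, 5))) = Add(-3, Add(Mul(-5, Mul(Rational(1, 2), Pow(B, -2))), Rational(-2, 5))) = Add(-3, Add(Mul(Rational(-5, 2), Pow(B, -2)), Rational(-2, 5))) = Add(-3, Add(Rational(-2, 5), Mul(Rational(-5, 2), Pow(B, -2)))) = Add(Rational(-17, 5), Mul(Rational(-5, 2), Pow(B, -2))))
Mul(62267, Pow(Mul(Mul(30, 40), Function('Z')(2)), -1)) = Mul(62267, Pow(Mul(Mul(30, 40), Add(Rational(-17, 5), Mul(Rational(-5, 2), Pow(2, -2)))), -1)) = Mul(62267, Pow(Mul(1200, Add(Rational(-17, 5), Mul(Rational(-5, 2), Rational(1, 4)))), -1)) = Mul(62267, Pow(Mul(1200, Add(Rational(-17, 5), Rational(-5, 8))), -1)) = Mul(62267, Pow(Mul(1200, Rational(-161, 40)), -1)) = Mul(62267, Pow(-4830, -1)) = Mul(62267, Rational(-1, 4830)) = Rational(-62267, 4830)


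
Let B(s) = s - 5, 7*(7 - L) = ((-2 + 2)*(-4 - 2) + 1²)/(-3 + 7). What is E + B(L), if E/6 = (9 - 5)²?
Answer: 2743/28 ≈ 97.964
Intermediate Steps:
E = 96 (E = 6*(9 - 5)² = 6*4² = 6*16 = 96)
L = 195/28 (L = 7 - ((-2 + 2)*(-4 - 2) + 1²)/(7*(-3 + 7)) = 7 - (0*(-6) + 1)/(7*4) = 7 - (0 + 1)/(7*4) = 7 - 1/(7*4) = 7 - ⅐*¼ = 7 - 1/28 = 195/28 ≈ 6.9643)
B(s) = -5 + s
E + B(L) = 96 + (-5 + 195/28) = 96 + 55/28 = 2743/28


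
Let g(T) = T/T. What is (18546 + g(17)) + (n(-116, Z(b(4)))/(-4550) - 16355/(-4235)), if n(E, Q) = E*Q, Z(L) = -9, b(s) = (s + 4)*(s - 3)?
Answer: 5106525338/275275 ≈ 18551.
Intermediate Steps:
g(T) = 1
b(s) = (-3 + s)*(4 + s) (b(s) = (4 + s)*(-3 + s) = (-3 + s)*(4 + s))
(18546 + g(17)) + (n(-116, Z(b(4)))/(-4550) - 16355/(-4235)) = (18546 + 1) + (-116*(-9)/(-4550) - 16355/(-4235)) = 18547 + (1044*(-1/4550) - 16355*(-1/4235)) = 18547 + (-522/2275 + 3271/847) = 18547 + 999913/275275 = 5106525338/275275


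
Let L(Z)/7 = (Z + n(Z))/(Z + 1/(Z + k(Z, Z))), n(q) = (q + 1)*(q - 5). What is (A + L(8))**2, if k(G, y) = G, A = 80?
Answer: 202777600/16641 ≈ 12185.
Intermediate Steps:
n(q) = (1 + q)*(-5 + q)
L(Z) = 7*(-5 + Z**2 - 3*Z)/(Z + 1/(2*Z)) (L(Z) = 7*((Z + (-5 + Z**2 - 4*Z))/(Z + 1/(Z + Z))) = 7*((-5 + Z**2 - 3*Z)/(Z + 1/(2*Z))) = 7*(-5 + Z**2 - 3*Z)/(Z + 1/(2*Z)))
(A + L(8))**2 = (80 + 14*8*(-5 + 8**2 - 3*8)/(1 + 2*8**2))**2 = (80 + 14*8*(-5 + 64 - 24)/(1 + 2*64))**2 = (80 + 14*8*35/(1 + 128))**2 = (80 + 14*8*35/129)**2 = (80 + 14*8*(1/129)*35)**2 = (80 + 3920/129)**2 = (14240/129)**2 = 202777600/16641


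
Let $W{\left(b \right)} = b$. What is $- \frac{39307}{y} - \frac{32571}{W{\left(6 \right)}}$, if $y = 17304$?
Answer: $- \frac{93974071}{17304} \approx -5430.8$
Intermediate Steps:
$- \frac{39307}{y} - \frac{32571}{W{\left(6 \right)}} = - \frac{39307}{17304} - \frac{32571}{6} = \left(-39307\right) \frac{1}{17304} - \frac{10857}{2} = - \frac{39307}{17304} - \frac{10857}{2} = - \frac{93974071}{17304}$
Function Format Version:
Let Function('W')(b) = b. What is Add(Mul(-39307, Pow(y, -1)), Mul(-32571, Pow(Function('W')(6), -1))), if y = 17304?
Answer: Rational(-93974071, 17304) ≈ -5430.8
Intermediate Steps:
Add(Mul(-39307, Pow(y, -1)), Mul(-32571, Pow(Function('W')(6), -1))) = Add(Mul(-39307, Pow(17304, -1)), Mul(-32571, Pow(6, -1))) = Add(Mul(-39307, Rational(1, 17304)), Mul(-32571, Rational(1, 6))) = Add(Rational(-39307, 17304), Rational(-10857, 2)) = Rational(-93974071, 17304)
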